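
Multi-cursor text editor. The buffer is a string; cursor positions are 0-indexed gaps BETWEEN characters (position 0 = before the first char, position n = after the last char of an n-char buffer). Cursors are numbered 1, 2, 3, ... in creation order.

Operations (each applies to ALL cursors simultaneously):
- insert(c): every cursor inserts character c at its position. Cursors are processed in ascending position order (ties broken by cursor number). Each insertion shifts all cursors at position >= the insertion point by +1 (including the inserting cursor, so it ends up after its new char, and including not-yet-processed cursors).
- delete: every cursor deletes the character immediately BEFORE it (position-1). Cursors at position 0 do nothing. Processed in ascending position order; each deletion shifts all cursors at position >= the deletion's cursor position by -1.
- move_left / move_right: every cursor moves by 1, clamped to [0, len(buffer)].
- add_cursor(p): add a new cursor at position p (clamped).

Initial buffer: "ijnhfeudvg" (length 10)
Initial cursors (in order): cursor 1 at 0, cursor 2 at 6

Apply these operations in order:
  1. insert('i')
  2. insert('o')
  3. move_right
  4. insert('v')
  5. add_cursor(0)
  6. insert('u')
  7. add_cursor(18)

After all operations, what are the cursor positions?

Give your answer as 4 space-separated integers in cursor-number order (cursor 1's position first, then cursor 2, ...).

After op 1 (insert('i')): buffer="iijnhfeiudvg" (len 12), cursors c1@1 c2@8, authorship 1......2....
After op 2 (insert('o')): buffer="ioijnhfeioudvg" (len 14), cursors c1@2 c2@10, authorship 11......22....
After op 3 (move_right): buffer="ioijnhfeioudvg" (len 14), cursors c1@3 c2@11, authorship 11......22....
After op 4 (insert('v')): buffer="ioivjnhfeiouvdvg" (len 16), cursors c1@4 c2@13, authorship 11.1.....22.2...
After op 5 (add_cursor(0)): buffer="ioivjnhfeiouvdvg" (len 16), cursors c3@0 c1@4 c2@13, authorship 11.1.....22.2...
After op 6 (insert('u')): buffer="uioivujnhfeiouvudvg" (len 19), cursors c3@1 c1@6 c2@16, authorship 311.11.....22.22...
After op 7 (add_cursor(18)): buffer="uioivujnhfeiouvudvg" (len 19), cursors c3@1 c1@6 c2@16 c4@18, authorship 311.11.....22.22...

Answer: 6 16 1 18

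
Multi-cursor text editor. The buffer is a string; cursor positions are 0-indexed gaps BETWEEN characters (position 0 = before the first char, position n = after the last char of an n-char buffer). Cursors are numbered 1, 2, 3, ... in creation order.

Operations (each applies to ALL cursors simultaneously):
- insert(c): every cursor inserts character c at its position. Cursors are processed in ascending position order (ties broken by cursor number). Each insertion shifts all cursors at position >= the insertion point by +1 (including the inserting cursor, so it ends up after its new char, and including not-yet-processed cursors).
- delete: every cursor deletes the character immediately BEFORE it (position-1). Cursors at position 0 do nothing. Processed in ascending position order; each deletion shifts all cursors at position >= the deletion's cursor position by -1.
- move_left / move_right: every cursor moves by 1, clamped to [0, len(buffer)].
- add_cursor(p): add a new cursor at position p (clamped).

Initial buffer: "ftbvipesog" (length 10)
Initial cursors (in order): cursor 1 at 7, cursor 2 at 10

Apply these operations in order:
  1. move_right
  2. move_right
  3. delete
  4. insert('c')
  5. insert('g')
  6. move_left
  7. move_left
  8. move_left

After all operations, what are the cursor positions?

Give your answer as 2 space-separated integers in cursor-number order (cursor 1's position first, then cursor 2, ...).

After op 1 (move_right): buffer="ftbvipesog" (len 10), cursors c1@8 c2@10, authorship ..........
After op 2 (move_right): buffer="ftbvipesog" (len 10), cursors c1@9 c2@10, authorship ..........
After op 3 (delete): buffer="ftbvipes" (len 8), cursors c1@8 c2@8, authorship ........
After op 4 (insert('c')): buffer="ftbvipescc" (len 10), cursors c1@10 c2@10, authorship ........12
After op 5 (insert('g')): buffer="ftbvipesccgg" (len 12), cursors c1@12 c2@12, authorship ........1212
After op 6 (move_left): buffer="ftbvipesccgg" (len 12), cursors c1@11 c2@11, authorship ........1212
After op 7 (move_left): buffer="ftbvipesccgg" (len 12), cursors c1@10 c2@10, authorship ........1212
After op 8 (move_left): buffer="ftbvipesccgg" (len 12), cursors c1@9 c2@9, authorship ........1212

Answer: 9 9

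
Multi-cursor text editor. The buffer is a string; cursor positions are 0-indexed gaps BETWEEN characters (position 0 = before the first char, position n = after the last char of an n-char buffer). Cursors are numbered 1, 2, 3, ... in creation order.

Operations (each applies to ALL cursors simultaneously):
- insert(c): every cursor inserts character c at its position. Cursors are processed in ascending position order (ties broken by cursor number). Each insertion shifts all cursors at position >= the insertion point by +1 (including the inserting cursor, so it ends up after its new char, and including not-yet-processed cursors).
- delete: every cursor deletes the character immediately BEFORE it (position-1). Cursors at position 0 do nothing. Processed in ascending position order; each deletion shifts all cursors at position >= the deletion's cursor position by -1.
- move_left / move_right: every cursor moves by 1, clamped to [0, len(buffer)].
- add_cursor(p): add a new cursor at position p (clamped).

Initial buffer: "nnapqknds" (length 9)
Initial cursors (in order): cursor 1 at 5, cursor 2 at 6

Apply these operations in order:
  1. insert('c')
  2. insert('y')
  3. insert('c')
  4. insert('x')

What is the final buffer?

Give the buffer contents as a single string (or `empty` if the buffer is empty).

Answer: nnapqcycxkcycxnds

Derivation:
After op 1 (insert('c')): buffer="nnapqckcnds" (len 11), cursors c1@6 c2@8, authorship .....1.2...
After op 2 (insert('y')): buffer="nnapqcykcynds" (len 13), cursors c1@7 c2@10, authorship .....11.22...
After op 3 (insert('c')): buffer="nnapqcyckcycnds" (len 15), cursors c1@8 c2@12, authorship .....111.222...
After op 4 (insert('x')): buffer="nnapqcycxkcycxnds" (len 17), cursors c1@9 c2@14, authorship .....1111.2222...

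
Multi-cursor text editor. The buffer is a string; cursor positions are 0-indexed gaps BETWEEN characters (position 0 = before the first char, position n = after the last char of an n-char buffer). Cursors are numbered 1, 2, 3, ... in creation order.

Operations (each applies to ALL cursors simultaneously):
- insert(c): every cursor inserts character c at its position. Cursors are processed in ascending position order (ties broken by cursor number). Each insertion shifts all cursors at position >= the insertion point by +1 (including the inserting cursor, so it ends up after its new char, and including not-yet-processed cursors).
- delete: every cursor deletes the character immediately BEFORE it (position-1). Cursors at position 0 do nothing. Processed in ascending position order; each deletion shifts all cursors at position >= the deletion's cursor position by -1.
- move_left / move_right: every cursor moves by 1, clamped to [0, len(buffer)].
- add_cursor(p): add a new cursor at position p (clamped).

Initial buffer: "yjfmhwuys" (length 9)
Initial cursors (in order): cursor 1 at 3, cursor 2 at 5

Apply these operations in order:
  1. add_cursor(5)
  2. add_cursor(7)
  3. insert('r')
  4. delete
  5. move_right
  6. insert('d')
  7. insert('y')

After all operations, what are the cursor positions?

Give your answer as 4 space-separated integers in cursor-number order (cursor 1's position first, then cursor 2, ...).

Answer: 6 12 12 16

Derivation:
After op 1 (add_cursor(5)): buffer="yjfmhwuys" (len 9), cursors c1@3 c2@5 c3@5, authorship .........
After op 2 (add_cursor(7)): buffer="yjfmhwuys" (len 9), cursors c1@3 c2@5 c3@5 c4@7, authorship .........
After op 3 (insert('r')): buffer="yjfrmhrrwurys" (len 13), cursors c1@4 c2@8 c3@8 c4@11, authorship ...1..23..4..
After op 4 (delete): buffer="yjfmhwuys" (len 9), cursors c1@3 c2@5 c3@5 c4@7, authorship .........
After op 5 (move_right): buffer="yjfmhwuys" (len 9), cursors c1@4 c2@6 c3@6 c4@8, authorship .........
After op 6 (insert('d')): buffer="yjfmdhwdduyds" (len 13), cursors c1@5 c2@9 c3@9 c4@12, authorship ....1..23..4.
After op 7 (insert('y')): buffer="yjfmdyhwddyyuydys" (len 17), cursors c1@6 c2@12 c3@12 c4@16, authorship ....11..2323..44.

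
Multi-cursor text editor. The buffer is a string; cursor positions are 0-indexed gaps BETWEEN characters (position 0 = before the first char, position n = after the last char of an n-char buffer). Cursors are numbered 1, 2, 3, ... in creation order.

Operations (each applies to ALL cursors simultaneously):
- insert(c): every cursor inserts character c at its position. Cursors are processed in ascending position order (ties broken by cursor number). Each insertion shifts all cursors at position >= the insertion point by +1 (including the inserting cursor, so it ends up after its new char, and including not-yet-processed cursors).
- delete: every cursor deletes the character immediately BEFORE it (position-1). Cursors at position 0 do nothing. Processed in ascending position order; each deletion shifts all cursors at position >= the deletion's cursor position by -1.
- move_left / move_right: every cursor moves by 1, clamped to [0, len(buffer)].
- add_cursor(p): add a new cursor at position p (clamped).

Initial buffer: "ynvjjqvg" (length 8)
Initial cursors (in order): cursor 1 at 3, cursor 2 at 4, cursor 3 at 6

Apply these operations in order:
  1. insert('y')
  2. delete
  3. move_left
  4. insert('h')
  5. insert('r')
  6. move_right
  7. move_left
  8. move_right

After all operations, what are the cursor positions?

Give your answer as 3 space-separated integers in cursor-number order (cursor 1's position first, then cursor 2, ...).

After op 1 (insert('y')): buffer="ynvyjyjqyvg" (len 11), cursors c1@4 c2@6 c3@9, authorship ...1.2..3..
After op 2 (delete): buffer="ynvjjqvg" (len 8), cursors c1@3 c2@4 c3@6, authorship ........
After op 3 (move_left): buffer="ynvjjqvg" (len 8), cursors c1@2 c2@3 c3@5, authorship ........
After op 4 (insert('h')): buffer="ynhvhjjhqvg" (len 11), cursors c1@3 c2@5 c3@8, authorship ..1.2..3...
After op 5 (insert('r')): buffer="ynhrvhrjjhrqvg" (len 14), cursors c1@4 c2@7 c3@11, authorship ..11.22..33...
After op 6 (move_right): buffer="ynhrvhrjjhrqvg" (len 14), cursors c1@5 c2@8 c3@12, authorship ..11.22..33...
After op 7 (move_left): buffer="ynhrvhrjjhrqvg" (len 14), cursors c1@4 c2@7 c3@11, authorship ..11.22..33...
After op 8 (move_right): buffer="ynhrvhrjjhrqvg" (len 14), cursors c1@5 c2@8 c3@12, authorship ..11.22..33...

Answer: 5 8 12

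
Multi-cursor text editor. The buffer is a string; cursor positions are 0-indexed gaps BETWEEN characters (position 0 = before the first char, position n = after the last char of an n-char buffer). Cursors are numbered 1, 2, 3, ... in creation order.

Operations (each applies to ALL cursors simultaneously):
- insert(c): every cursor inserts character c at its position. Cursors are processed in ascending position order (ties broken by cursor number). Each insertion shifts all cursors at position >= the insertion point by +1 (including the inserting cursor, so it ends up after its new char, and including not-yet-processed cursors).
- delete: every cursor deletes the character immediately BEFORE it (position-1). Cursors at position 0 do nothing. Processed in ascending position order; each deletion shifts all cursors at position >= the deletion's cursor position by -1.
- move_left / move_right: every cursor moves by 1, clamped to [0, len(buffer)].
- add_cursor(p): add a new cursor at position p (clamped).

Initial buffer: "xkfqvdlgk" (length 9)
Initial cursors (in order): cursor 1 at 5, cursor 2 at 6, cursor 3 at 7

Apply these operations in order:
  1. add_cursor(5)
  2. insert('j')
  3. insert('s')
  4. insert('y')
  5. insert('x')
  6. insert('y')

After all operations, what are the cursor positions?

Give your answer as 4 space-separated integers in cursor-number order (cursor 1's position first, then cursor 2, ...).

After op 1 (add_cursor(5)): buffer="xkfqvdlgk" (len 9), cursors c1@5 c4@5 c2@6 c3@7, authorship .........
After op 2 (insert('j')): buffer="xkfqvjjdjljgk" (len 13), cursors c1@7 c4@7 c2@9 c3@11, authorship .....14.2.3..
After op 3 (insert('s')): buffer="xkfqvjjssdjsljsgk" (len 17), cursors c1@9 c4@9 c2@12 c3@15, authorship .....1414.22.33..
After op 4 (insert('y')): buffer="xkfqvjjssyydjsyljsygk" (len 21), cursors c1@11 c4@11 c2@15 c3@19, authorship .....141414.222.333..
After op 5 (insert('x')): buffer="xkfqvjjssyyxxdjsyxljsyxgk" (len 25), cursors c1@13 c4@13 c2@18 c3@23, authorship .....14141414.2222.3333..
After op 6 (insert('y')): buffer="xkfqvjjssyyxxyydjsyxyljsyxygk" (len 29), cursors c1@15 c4@15 c2@21 c3@27, authorship .....1414141414.22222.33333..

Answer: 15 21 27 15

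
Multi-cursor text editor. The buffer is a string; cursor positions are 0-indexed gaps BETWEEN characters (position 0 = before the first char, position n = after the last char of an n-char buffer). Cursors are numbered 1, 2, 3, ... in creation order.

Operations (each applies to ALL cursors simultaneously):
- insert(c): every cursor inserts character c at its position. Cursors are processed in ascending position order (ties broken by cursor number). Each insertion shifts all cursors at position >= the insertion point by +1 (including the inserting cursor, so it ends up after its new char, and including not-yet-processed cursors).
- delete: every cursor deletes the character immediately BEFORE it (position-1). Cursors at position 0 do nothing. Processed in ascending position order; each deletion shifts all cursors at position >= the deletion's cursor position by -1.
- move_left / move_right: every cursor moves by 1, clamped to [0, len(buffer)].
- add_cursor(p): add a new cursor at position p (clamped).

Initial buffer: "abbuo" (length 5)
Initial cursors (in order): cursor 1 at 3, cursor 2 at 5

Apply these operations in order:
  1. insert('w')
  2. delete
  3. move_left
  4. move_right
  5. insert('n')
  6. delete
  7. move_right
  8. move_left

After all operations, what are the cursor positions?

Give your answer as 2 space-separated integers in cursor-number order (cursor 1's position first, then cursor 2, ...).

After op 1 (insert('w')): buffer="abbwuow" (len 7), cursors c1@4 c2@7, authorship ...1..2
After op 2 (delete): buffer="abbuo" (len 5), cursors c1@3 c2@5, authorship .....
After op 3 (move_left): buffer="abbuo" (len 5), cursors c1@2 c2@4, authorship .....
After op 4 (move_right): buffer="abbuo" (len 5), cursors c1@3 c2@5, authorship .....
After op 5 (insert('n')): buffer="abbnuon" (len 7), cursors c1@4 c2@7, authorship ...1..2
After op 6 (delete): buffer="abbuo" (len 5), cursors c1@3 c2@5, authorship .....
After op 7 (move_right): buffer="abbuo" (len 5), cursors c1@4 c2@5, authorship .....
After op 8 (move_left): buffer="abbuo" (len 5), cursors c1@3 c2@4, authorship .....

Answer: 3 4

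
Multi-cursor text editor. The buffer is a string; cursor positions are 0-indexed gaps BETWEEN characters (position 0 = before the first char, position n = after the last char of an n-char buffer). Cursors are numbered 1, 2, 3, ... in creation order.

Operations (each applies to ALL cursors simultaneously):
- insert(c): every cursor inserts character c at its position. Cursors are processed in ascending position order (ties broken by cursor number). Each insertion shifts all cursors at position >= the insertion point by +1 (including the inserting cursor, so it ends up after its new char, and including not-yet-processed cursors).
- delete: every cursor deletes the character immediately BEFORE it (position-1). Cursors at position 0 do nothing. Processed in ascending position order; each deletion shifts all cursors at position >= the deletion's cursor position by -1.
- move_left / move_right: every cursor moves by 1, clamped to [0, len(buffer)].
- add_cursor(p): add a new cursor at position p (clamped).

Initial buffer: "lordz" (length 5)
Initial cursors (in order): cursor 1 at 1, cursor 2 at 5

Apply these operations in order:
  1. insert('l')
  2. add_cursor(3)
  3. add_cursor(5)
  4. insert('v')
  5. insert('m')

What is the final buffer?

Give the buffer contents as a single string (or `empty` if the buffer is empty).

After op 1 (insert('l')): buffer="llordzl" (len 7), cursors c1@2 c2@7, authorship .1....2
After op 2 (add_cursor(3)): buffer="llordzl" (len 7), cursors c1@2 c3@3 c2@7, authorship .1....2
After op 3 (add_cursor(5)): buffer="llordzl" (len 7), cursors c1@2 c3@3 c4@5 c2@7, authorship .1....2
After op 4 (insert('v')): buffer="llvovrdvzlv" (len 11), cursors c1@3 c3@5 c4@8 c2@11, authorship .11.3..4.22
After op 5 (insert('m')): buffer="llvmovmrdvmzlvm" (len 15), cursors c1@4 c3@7 c4@11 c2@15, authorship .111.33..44.222

Answer: llvmovmrdvmzlvm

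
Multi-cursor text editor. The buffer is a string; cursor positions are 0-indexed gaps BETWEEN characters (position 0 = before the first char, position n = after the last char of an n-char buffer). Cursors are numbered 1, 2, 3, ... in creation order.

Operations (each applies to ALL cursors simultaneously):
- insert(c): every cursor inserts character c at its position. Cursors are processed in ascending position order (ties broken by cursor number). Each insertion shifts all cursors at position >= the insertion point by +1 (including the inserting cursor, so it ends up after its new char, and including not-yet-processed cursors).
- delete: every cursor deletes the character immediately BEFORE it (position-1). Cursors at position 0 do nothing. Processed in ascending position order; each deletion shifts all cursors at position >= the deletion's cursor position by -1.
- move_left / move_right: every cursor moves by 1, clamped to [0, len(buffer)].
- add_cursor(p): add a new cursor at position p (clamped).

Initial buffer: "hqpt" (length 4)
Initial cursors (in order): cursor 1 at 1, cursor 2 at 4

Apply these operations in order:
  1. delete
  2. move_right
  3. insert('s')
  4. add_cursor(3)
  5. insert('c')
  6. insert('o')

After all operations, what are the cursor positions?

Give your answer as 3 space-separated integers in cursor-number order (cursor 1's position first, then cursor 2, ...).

After op 1 (delete): buffer="qp" (len 2), cursors c1@0 c2@2, authorship ..
After op 2 (move_right): buffer="qp" (len 2), cursors c1@1 c2@2, authorship ..
After op 3 (insert('s')): buffer="qsps" (len 4), cursors c1@2 c2@4, authorship .1.2
After op 4 (add_cursor(3)): buffer="qsps" (len 4), cursors c1@2 c3@3 c2@4, authorship .1.2
After op 5 (insert('c')): buffer="qscpcsc" (len 7), cursors c1@3 c3@5 c2@7, authorship .11.322
After op 6 (insert('o')): buffer="qscopcosco" (len 10), cursors c1@4 c3@7 c2@10, authorship .111.33222

Answer: 4 10 7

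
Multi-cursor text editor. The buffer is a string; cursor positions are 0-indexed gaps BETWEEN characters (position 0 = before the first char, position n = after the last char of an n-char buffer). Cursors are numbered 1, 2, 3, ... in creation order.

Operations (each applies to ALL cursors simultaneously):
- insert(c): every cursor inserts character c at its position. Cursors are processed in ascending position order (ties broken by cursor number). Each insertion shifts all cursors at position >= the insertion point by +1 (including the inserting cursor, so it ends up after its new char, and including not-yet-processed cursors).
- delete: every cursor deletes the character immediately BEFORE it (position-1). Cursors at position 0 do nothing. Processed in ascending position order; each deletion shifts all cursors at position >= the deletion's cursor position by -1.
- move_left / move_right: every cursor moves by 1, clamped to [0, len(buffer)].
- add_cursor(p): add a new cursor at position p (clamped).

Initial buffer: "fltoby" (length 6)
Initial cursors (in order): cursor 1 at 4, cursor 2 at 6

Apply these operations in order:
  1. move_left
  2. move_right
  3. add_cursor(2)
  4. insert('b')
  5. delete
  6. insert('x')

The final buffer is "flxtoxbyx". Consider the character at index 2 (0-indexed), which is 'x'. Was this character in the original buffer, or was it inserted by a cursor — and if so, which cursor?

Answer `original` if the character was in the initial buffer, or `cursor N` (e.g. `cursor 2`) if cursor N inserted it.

Answer: cursor 3

Derivation:
After op 1 (move_left): buffer="fltoby" (len 6), cursors c1@3 c2@5, authorship ......
After op 2 (move_right): buffer="fltoby" (len 6), cursors c1@4 c2@6, authorship ......
After op 3 (add_cursor(2)): buffer="fltoby" (len 6), cursors c3@2 c1@4 c2@6, authorship ......
After op 4 (insert('b')): buffer="flbtobbyb" (len 9), cursors c3@3 c1@6 c2@9, authorship ..3..1..2
After op 5 (delete): buffer="fltoby" (len 6), cursors c3@2 c1@4 c2@6, authorship ......
After op 6 (insert('x')): buffer="flxtoxbyx" (len 9), cursors c3@3 c1@6 c2@9, authorship ..3..1..2
Authorship (.=original, N=cursor N): . . 3 . . 1 . . 2
Index 2: author = 3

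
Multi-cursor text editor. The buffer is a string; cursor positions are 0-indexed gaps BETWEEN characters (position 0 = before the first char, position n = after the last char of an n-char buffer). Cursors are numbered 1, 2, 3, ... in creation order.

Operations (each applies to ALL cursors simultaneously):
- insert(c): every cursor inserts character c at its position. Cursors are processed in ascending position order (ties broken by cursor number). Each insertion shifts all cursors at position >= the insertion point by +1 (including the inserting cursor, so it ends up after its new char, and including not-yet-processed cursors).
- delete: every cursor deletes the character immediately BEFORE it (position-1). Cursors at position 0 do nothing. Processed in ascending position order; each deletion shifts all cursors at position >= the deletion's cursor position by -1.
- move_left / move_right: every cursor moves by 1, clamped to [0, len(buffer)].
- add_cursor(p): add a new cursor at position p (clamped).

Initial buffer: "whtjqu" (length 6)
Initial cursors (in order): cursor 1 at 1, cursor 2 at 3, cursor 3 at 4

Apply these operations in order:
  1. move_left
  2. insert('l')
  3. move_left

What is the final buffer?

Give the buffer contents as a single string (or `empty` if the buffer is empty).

After op 1 (move_left): buffer="whtjqu" (len 6), cursors c1@0 c2@2 c3@3, authorship ......
After op 2 (insert('l')): buffer="lwhltljqu" (len 9), cursors c1@1 c2@4 c3@6, authorship 1..2.3...
After op 3 (move_left): buffer="lwhltljqu" (len 9), cursors c1@0 c2@3 c3@5, authorship 1..2.3...

Answer: lwhltljqu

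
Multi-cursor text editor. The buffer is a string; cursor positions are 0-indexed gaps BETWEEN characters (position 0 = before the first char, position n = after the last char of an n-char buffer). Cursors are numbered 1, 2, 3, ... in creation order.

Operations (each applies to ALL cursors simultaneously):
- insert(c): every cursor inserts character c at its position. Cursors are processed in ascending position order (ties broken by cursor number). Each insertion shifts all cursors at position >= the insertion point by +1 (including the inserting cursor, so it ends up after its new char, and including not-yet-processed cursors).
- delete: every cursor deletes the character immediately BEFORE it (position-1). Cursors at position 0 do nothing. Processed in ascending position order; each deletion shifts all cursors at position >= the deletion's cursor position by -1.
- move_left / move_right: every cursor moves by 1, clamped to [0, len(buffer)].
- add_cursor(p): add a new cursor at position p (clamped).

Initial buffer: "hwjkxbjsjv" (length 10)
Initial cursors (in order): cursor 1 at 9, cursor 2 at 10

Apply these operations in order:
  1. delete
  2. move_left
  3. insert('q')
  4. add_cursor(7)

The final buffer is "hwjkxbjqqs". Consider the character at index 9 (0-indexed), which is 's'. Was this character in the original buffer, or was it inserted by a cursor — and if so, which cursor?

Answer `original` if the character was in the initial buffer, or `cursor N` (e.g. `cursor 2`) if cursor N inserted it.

Answer: original

Derivation:
After op 1 (delete): buffer="hwjkxbjs" (len 8), cursors c1@8 c2@8, authorship ........
After op 2 (move_left): buffer="hwjkxbjs" (len 8), cursors c1@7 c2@7, authorship ........
After op 3 (insert('q')): buffer="hwjkxbjqqs" (len 10), cursors c1@9 c2@9, authorship .......12.
After op 4 (add_cursor(7)): buffer="hwjkxbjqqs" (len 10), cursors c3@7 c1@9 c2@9, authorship .......12.
Authorship (.=original, N=cursor N): . . . . . . . 1 2 .
Index 9: author = original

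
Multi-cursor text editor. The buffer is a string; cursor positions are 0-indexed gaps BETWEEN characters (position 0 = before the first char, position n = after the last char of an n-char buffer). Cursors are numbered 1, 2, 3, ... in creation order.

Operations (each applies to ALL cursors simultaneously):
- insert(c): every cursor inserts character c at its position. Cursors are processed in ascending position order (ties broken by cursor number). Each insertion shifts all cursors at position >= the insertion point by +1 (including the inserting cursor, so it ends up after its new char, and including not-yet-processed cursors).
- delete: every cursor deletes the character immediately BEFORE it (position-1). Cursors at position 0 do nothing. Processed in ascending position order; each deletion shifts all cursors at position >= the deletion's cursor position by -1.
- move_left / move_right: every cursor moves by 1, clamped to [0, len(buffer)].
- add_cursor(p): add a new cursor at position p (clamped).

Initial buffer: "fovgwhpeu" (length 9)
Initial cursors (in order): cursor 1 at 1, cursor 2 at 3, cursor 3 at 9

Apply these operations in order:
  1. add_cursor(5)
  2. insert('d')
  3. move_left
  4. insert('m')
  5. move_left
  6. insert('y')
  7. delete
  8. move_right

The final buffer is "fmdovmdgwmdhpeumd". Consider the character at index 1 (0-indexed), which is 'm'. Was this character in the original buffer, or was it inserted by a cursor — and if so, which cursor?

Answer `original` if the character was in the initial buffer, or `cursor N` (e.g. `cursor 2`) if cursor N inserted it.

After op 1 (add_cursor(5)): buffer="fovgwhpeu" (len 9), cursors c1@1 c2@3 c4@5 c3@9, authorship .........
After op 2 (insert('d')): buffer="fdovdgwdhpeud" (len 13), cursors c1@2 c2@5 c4@8 c3@13, authorship .1..2..4....3
After op 3 (move_left): buffer="fdovdgwdhpeud" (len 13), cursors c1@1 c2@4 c4@7 c3@12, authorship .1..2..4....3
After op 4 (insert('m')): buffer="fmdovmdgwmdhpeumd" (len 17), cursors c1@2 c2@6 c4@10 c3@16, authorship .11..22..44....33
After op 5 (move_left): buffer="fmdovmdgwmdhpeumd" (len 17), cursors c1@1 c2@5 c4@9 c3@15, authorship .11..22..44....33
After op 6 (insert('y')): buffer="fymdovymdgwymdhpeuymd" (len 21), cursors c1@2 c2@7 c4@12 c3@19, authorship .111..222..444....333
After op 7 (delete): buffer="fmdovmdgwmdhpeumd" (len 17), cursors c1@1 c2@5 c4@9 c3@15, authorship .11..22..44....33
After op 8 (move_right): buffer="fmdovmdgwmdhpeumd" (len 17), cursors c1@2 c2@6 c4@10 c3@16, authorship .11..22..44....33
Authorship (.=original, N=cursor N): . 1 1 . . 2 2 . . 4 4 . . . . 3 3
Index 1: author = 1

Answer: cursor 1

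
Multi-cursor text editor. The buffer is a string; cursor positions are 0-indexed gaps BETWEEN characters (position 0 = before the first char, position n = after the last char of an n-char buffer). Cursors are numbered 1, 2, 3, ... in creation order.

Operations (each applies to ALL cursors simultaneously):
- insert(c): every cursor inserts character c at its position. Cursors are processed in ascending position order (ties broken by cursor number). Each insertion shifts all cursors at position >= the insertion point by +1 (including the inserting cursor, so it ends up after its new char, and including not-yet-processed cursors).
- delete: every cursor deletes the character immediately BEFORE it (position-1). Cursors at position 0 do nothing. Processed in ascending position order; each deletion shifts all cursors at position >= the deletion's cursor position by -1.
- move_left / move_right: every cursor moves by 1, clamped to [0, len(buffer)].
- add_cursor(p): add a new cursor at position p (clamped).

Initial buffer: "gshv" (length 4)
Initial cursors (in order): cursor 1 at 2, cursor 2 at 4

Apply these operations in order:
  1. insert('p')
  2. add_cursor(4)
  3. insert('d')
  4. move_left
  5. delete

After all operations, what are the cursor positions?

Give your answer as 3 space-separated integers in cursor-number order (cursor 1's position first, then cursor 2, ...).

Answer: 2 5 3

Derivation:
After op 1 (insert('p')): buffer="gsphvp" (len 6), cursors c1@3 c2@6, authorship ..1..2
After op 2 (add_cursor(4)): buffer="gsphvp" (len 6), cursors c1@3 c3@4 c2@6, authorship ..1..2
After op 3 (insert('d')): buffer="gspdhdvpd" (len 9), cursors c1@4 c3@6 c2@9, authorship ..11.3.22
After op 4 (move_left): buffer="gspdhdvpd" (len 9), cursors c1@3 c3@5 c2@8, authorship ..11.3.22
After op 5 (delete): buffer="gsddvd" (len 6), cursors c1@2 c3@3 c2@5, authorship ..13.2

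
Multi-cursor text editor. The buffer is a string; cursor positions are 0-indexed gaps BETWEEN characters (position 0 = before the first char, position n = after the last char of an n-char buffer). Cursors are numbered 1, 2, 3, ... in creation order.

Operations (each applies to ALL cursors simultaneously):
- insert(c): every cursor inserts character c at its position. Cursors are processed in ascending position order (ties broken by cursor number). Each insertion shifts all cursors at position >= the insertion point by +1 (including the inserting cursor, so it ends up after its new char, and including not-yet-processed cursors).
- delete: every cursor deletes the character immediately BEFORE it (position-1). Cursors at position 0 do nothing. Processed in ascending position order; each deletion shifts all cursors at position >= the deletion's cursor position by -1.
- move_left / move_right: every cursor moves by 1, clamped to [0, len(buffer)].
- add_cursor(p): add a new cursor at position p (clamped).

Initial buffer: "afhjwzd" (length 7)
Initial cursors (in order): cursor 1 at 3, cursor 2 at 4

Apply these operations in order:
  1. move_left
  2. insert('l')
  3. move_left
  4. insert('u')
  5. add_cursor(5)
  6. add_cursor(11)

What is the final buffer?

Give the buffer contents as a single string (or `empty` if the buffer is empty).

After op 1 (move_left): buffer="afhjwzd" (len 7), cursors c1@2 c2@3, authorship .......
After op 2 (insert('l')): buffer="aflhljwzd" (len 9), cursors c1@3 c2@5, authorship ..1.2....
After op 3 (move_left): buffer="aflhljwzd" (len 9), cursors c1@2 c2@4, authorship ..1.2....
After op 4 (insert('u')): buffer="afulhuljwzd" (len 11), cursors c1@3 c2@6, authorship ..11.22....
After op 5 (add_cursor(5)): buffer="afulhuljwzd" (len 11), cursors c1@3 c3@5 c2@6, authorship ..11.22....
After op 6 (add_cursor(11)): buffer="afulhuljwzd" (len 11), cursors c1@3 c3@5 c2@6 c4@11, authorship ..11.22....

Answer: afulhuljwzd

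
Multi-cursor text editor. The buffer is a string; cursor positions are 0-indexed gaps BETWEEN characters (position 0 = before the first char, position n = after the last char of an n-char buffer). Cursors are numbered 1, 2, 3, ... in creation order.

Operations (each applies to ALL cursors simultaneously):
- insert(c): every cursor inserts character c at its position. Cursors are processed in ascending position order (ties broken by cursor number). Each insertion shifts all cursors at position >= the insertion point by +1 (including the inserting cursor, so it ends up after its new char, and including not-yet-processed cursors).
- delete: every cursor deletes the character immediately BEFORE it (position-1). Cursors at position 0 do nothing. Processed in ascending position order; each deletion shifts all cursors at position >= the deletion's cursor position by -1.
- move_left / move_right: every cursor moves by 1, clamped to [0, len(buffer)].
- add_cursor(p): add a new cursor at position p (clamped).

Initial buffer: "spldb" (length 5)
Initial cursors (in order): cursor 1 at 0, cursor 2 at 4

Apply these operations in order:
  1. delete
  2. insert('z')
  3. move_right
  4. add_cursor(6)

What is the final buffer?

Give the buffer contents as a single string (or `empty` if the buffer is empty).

Answer: zsplzb

Derivation:
After op 1 (delete): buffer="splb" (len 4), cursors c1@0 c2@3, authorship ....
After op 2 (insert('z')): buffer="zsplzb" (len 6), cursors c1@1 c2@5, authorship 1...2.
After op 3 (move_right): buffer="zsplzb" (len 6), cursors c1@2 c2@6, authorship 1...2.
After op 4 (add_cursor(6)): buffer="zsplzb" (len 6), cursors c1@2 c2@6 c3@6, authorship 1...2.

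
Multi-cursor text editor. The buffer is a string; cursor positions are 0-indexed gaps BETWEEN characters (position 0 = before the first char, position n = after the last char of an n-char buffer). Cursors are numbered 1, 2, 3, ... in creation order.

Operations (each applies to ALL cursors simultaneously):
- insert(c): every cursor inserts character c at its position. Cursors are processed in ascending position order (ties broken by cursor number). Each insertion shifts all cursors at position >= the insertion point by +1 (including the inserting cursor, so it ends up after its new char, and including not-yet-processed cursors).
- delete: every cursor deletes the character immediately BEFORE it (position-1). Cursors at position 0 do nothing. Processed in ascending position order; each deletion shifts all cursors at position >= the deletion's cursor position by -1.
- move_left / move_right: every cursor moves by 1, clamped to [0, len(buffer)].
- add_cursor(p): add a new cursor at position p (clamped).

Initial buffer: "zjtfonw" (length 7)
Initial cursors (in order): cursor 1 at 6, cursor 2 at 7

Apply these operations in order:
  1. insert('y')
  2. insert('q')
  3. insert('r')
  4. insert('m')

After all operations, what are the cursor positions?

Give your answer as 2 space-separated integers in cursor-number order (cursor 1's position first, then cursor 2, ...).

After op 1 (insert('y')): buffer="zjtfonywy" (len 9), cursors c1@7 c2@9, authorship ......1.2
After op 2 (insert('q')): buffer="zjtfonyqwyq" (len 11), cursors c1@8 c2@11, authorship ......11.22
After op 3 (insert('r')): buffer="zjtfonyqrwyqr" (len 13), cursors c1@9 c2@13, authorship ......111.222
After op 4 (insert('m')): buffer="zjtfonyqrmwyqrm" (len 15), cursors c1@10 c2@15, authorship ......1111.2222

Answer: 10 15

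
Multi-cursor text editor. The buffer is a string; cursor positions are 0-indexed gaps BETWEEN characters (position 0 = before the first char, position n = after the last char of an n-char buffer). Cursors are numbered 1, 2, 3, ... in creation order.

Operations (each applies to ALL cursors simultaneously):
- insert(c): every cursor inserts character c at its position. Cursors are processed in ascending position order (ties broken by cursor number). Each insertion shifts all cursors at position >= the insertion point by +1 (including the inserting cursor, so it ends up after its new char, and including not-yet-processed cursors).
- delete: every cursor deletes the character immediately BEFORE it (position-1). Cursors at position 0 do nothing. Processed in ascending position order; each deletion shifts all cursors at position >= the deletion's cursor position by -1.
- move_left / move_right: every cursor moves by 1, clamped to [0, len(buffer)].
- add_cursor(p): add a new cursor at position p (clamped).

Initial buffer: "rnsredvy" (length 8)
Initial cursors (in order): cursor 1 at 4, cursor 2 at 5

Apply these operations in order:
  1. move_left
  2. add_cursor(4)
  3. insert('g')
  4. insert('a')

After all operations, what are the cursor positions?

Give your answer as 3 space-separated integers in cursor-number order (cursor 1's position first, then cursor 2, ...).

After op 1 (move_left): buffer="rnsredvy" (len 8), cursors c1@3 c2@4, authorship ........
After op 2 (add_cursor(4)): buffer="rnsredvy" (len 8), cursors c1@3 c2@4 c3@4, authorship ........
After op 3 (insert('g')): buffer="rnsgrggedvy" (len 11), cursors c1@4 c2@7 c3@7, authorship ...1.23....
After op 4 (insert('a')): buffer="rnsgarggaaedvy" (len 14), cursors c1@5 c2@10 c3@10, authorship ...11.2323....

Answer: 5 10 10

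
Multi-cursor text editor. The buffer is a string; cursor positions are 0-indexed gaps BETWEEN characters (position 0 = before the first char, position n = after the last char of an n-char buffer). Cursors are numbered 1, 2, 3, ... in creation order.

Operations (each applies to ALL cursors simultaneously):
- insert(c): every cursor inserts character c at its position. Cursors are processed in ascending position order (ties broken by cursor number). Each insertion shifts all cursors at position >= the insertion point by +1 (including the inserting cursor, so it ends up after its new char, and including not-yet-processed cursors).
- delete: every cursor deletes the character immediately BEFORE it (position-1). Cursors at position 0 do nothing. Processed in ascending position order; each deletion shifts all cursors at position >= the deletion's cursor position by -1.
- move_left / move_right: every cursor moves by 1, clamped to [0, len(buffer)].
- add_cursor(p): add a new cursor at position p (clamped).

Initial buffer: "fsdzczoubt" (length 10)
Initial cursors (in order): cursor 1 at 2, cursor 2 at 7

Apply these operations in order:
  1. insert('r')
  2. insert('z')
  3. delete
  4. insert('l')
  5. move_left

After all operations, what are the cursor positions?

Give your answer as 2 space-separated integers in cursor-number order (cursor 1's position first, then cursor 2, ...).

Answer: 3 10

Derivation:
After op 1 (insert('r')): buffer="fsrdzczorubt" (len 12), cursors c1@3 c2@9, authorship ..1.....2...
After op 2 (insert('z')): buffer="fsrzdzczorzubt" (len 14), cursors c1@4 c2@11, authorship ..11.....22...
After op 3 (delete): buffer="fsrdzczorubt" (len 12), cursors c1@3 c2@9, authorship ..1.....2...
After op 4 (insert('l')): buffer="fsrldzczorlubt" (len 14), cursors c1@4 c2@11, authorship ..11.....22...
After op 5 (move_left): buffer="fsrldzczorlubt" (len 14), cursors c1@3 c2@10, authorship ..11.....22...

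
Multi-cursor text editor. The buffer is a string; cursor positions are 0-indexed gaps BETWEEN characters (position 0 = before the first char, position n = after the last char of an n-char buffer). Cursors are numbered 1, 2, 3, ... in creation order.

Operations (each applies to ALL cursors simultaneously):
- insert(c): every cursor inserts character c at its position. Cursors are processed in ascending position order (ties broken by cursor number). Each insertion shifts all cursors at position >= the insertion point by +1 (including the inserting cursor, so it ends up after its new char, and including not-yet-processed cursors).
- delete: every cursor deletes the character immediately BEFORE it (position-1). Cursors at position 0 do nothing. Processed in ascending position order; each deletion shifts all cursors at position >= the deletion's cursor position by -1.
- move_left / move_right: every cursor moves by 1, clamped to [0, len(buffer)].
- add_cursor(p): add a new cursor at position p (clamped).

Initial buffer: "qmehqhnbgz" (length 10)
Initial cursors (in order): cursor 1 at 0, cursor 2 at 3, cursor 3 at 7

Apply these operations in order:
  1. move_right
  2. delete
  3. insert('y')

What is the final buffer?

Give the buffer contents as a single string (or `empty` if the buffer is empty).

Answer: ymeyqhnygz

Derivation:
After op 1 (move_right): buffer="qmehqhnbgz" (len 10), cursors c1@1 c2@4 c3@8, authorship ..........
After op 2 (delete): buffer="meqhngz" (len 7), cursors c1@0 c2@2 c3@5, authorship .......
After op 3 (insert('y')): buffer="ymeyqhnygz" (len 10), cursors c1@1 c2@4 c3@8, authorship 1..2...3..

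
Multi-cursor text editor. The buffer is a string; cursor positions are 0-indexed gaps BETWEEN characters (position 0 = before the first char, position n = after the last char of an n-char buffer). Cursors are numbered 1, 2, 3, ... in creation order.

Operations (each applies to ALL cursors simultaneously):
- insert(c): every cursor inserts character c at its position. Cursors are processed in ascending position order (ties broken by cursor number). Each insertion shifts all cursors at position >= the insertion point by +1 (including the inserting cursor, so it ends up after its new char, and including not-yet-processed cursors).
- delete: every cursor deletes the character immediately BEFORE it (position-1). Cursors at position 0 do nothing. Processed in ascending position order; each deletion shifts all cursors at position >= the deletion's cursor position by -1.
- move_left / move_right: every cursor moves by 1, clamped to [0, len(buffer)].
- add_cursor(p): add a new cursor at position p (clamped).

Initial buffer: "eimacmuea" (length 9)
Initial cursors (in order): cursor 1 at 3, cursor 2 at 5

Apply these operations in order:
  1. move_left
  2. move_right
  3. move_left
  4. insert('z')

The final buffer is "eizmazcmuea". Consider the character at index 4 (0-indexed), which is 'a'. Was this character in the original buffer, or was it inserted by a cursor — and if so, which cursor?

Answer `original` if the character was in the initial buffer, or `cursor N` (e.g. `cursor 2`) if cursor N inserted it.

After op 1 (move_left): buffer="eimacmuea" (len 9), cursors c1@2 c2@4, authorship .........
After op 2 (move_right): buffer="eimacmuea" (len 9), cursors c1@3 c2@5, authorship .........
After op 3 (move_left): buffer="eimacmuea" (len 9), cursors c1@2 c2@4, authorship .........
After op 4 (insert('z')): buffer="eizmazcmuea" (len 11), cursors c1@3 c2@6, authorship ..1..2.....
Authorship (.=original, N=cursor N): . . 1 . . 2 . . . . .
Index 4: author = original

Answer: original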